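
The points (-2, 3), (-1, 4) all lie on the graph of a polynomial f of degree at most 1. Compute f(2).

Write f(t) = at + b. Substituting each data point gives a linear system:
  -2a + b = 3
  -a + b = 4
Solving the system yields a = 1, b = 5.
So f(t) = t + 5.
Then f(2) = 7.

7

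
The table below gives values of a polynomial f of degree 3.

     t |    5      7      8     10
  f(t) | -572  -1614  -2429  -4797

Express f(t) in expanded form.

Write f(t) = at^3 + bt^2 + ct + d. Substituting each data point gives a linear system:
  125a + 25b + 5c + d = -572
  343a + 49b + 7c + d = -1614
  512a + 64b + 8c + d = -2429
  1000a + 100b + 10c + d = -4797
Solving the system yields a = -5, b = 2, c = 0, d = 3.
So f(t) = -5t^3 + 2t^2 + 3.
Check: f(5) = -572. ✓

f(t) = -5t^3 + 2t^2 + 3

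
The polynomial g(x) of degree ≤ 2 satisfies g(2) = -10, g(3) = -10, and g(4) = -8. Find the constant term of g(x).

Write g(x) = ax^2 + bx + c. Substituting each data point gives a linear system:
  4a + 2b + c = -10
  9a + 3b + c = -10
  16a + 4b + c = -8
Solving the system yields a = 1, b = -5, c = -4.
So g(x) = x² - 5x - 4.
The constant term is -4.

-4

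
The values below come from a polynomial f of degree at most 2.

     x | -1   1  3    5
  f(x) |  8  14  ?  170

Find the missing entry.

The 3 known points determine the degree-2 polynomial uniquely.
Write f(x) = ax^2 + bx + c. Substituting each data point gives a linear system:
  a - b + c = 8
  a + b + c = 14
  25a + 5b + c = 170
Solving the system yields a = 6, b = 3, c = 5.
So f(x) = 6x^2 + 3x + 5.
Then f(3) = 68.

68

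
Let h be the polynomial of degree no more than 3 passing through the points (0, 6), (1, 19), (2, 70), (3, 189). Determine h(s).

h(s) = 5s^3 + 4s^2 + 4s + 6

Write h(s) = as^3 + bs^2 + cs + d. Substituting each data point gives a linear system:
  d = 6
  a + b + c + d = 19
  8a + 4b + 2c + d = 70
  27a + 9b + 3c + d = 189
Solving the system yields a = 5, b = 4, c = 4, d = 6.
So h(s) = 5s^3 + 4s^2 + 4s + 6.
Check: h(1) = 19. ✓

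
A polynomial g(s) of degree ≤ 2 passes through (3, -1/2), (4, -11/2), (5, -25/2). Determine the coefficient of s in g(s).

Write g(s) = as^2 + bs + c. Substituting each data point gives a linear system:
  9a + 3b + c = -1/2
  16a + 4b + c = -11/2
  25a + 5b + c = -25/2
Solving the system yields a = -1, b = 2, c = 5/2.
So g(s) = -s^2 + 2s + 5/2.
The coefficient of s is 2.

2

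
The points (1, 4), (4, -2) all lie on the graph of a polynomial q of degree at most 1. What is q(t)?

q(t) = -2t + 6

Write q(t) = at + b. Substituting each data point gives a linear system:
  a + b = 4
  4a + b = -2
Solving the system yields a = -2, b = 6.
So q(t) = -2t + 6.
Check: q(1) = 4. ✓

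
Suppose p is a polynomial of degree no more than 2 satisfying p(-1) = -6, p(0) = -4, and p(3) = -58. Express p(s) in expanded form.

Using the Lagrange interpolation formula with nodes -1, 0, 3:
  L_0(s) = s(s - 3) / 4
  L_1(s) = (s + 1)(s - 3) / -3
  L_2(s) = (s + 1)s / 12
Then p(s) = -6·L_0(s) - 4·L_1(s) - 58·L_2(s).
Expanding and collecting terms gives p(s) = -5s² - 3s - 4.
Check: p(0) = -4. ✓

p(s) = -5s^2 - 3s - 4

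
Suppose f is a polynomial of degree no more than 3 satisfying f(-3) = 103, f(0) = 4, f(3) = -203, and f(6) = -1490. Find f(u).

f(u) = -6u^3 - 6u^2 + 3u + 4

Write f(u) = au^3 + bu^2 + cu + d. Substituting each data point gives a linear system:
  -27a + 9b - 3c + d = 103
  d = 4
  27a + 9b + 3c + d = -203
  216a + 36b + 6c + d = -1490
Solving the system yields a = -6, b = -6, c = 3, d = 4.
So f(u) = -6u^3 - 6u^2 + 3u + 4.
Check: f(-3) = 103. ✓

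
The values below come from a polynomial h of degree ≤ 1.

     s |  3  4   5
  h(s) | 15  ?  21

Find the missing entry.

18

The 2 known points determine the degree-1 polynomial uniquely.
Write h(s) = as + b. Substituting each data point gives a linear system:
  3a + b = 15
  5a + b = 21
Solving the system yields a = 3, b = 6.
So h(s) = 3s + 6.
Then h(4) = 18.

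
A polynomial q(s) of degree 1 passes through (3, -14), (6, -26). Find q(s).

q(s) = -4s - 2

Write q(s) = as + b. Substituting each data point gives a linear system:
  3a + b = -14
  6a + b = -26
Solving the system yields a = -4, b = -2.
So q(s) = -4s - 2.
Check: q(6) = -26. ✓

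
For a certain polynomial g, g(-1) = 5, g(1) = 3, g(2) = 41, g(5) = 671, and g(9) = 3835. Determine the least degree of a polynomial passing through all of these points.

3

Divided differences on the nodes -1, 1, 2, 5, 9:
  order 0: 5  3  41  671  3835
  order 1: -1  38  210  791
  order 2: 13  43  83
  order 3: 5  5
  order 4: 0
The order-3 divided differences are all 5 (nonzero) and every higher order vanishes, so the data lies on a polynomial of degree exactly 3.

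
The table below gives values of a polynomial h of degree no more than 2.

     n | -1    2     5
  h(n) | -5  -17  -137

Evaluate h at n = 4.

Using the Lagrange interpolation formula with nodes -1, 2, 5:
  L_0(n) = (n - 2)(n - 5) / 18
  L_1(n) = (n + 1)(n - 5) / -9
  L_2(n) = (n + 1)(n - 2) / 18
Then h(n) = -5·L_0(n) - 17·L_1(n) - 137·L_2(n).
Expanding and collecting terms gives h(n) = -6n² + 2n + 3.
Evaluating at n = 4: h(4) = -85.

-85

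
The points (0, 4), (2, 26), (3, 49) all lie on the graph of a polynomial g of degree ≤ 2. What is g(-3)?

31

Using the Lagrange interpolation formula with nodes 0, 2, 3:
  L_0(s) = (s - 2)(s - 3) / 6
  L_1(s) = s(s - 3) / -2
  L_2(s) = s(s - 2) / 3
Then g(s) = 4·L_0(s) + 26·L_1(s) + 49·L_2(s).
Expanding and collecting terms gives g(s) = 4s^2 + 3s + 4.
Evaluating at s = -3: g(-3) = 31.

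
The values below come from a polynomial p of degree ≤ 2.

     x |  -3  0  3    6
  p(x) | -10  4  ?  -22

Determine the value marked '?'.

The 3 known points determine the degree-2 polynomial uniquely.
Write p(x) = ax^2 + bx + c. Substituting each data point gives a linear system:
  9a - 3b + c = -10
  c = 4
  36a + 6b + c = -22
Solving the system yields a = -1, b = 5/3, c = 4.
So p(x) = -x^2 + (5/3)x + 4.
Then p(3) = 0.

0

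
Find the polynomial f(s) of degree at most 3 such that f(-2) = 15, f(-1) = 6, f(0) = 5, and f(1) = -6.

Write f(s) = as^3 + bs^2 + cs + d. Substituting each data point gives a linear system:
  -8a + 4b - 2c + d = 15
  -a + b - c + d = 6
  d = 5
  a + b + c + d = -6
Solving the system yields a = -3, b = -5, c = -3, d = 5.
So f(s) = -3s^3 - 5s^2 - 3s + 5.
Check: f(-1) = 6. ✓

f(s) = -3s^3 - 5s^2 - 3s + 5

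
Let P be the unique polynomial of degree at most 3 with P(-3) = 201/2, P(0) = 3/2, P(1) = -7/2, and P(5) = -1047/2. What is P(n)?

Write P(n) = an^3 + bn^2 + cn + d. Substituting each data point gives a linear system:
  -27a + 9b - 3c + d = 201/2
  d = 3/2
  a + b + c + d = -7/2
  125a + 25b + 5c + d = -1047/2
Solving the system yields a = -4, b = -1, c = 0, d = 3/2.
So P(n) = -4n^3 - n^2 + 3/2.
Check: P(-3) = 201/2. ✓

P(n) = -4n^3 - n^2 + 3/2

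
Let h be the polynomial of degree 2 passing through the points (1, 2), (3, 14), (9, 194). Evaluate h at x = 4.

Using the Lagrange interpolation formula with nodes 1, 3, 9:
  L_0(x) = (x - 3)(x - 9) / 16
  L_1(x) = (x - 1)(x - 9) / -12
  L_2(x) = (x - 1)(x - 3) / 48
Then h(x) = 2·L_0(x) + 14·L_1(x) + 194·L_2(x).
Expanding and collecting terms gives h(x) = 3x^2 - 6x + 5.
Evaluating at x = 4: h(4) = 29.

29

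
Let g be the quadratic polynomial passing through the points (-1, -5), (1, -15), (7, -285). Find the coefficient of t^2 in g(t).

Write g(t) = at^2 + bt + c. Substituting each data point gives a linear system:
  a - b + c = -5
  a + b + c = -15
  49a + 7b + c = -285
Solving the system yields a = -5, b = -5, c = -5.
So g(t) = -5t^2 - 5t - 5.
The leading coefficient is -5.

-5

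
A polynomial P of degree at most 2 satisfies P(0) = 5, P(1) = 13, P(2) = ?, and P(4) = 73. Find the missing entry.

The 3 known points determine the degree-2 polynomial uniquely.
Write P(u) = au^2 + bu + c. Substituting each data point gives a linear system:
  c = 5
  a + b + c = 13
  16a + 4b + c = 73
Solving the system yields a = 3, b = 5, c = 5.
So P(u) = 3u² + 5u + 5.
Then P(2) = 27.

27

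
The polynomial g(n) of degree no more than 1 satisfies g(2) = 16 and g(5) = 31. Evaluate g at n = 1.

Using the Lagrange interpolation formula with nodes 2, 5:
  L_0(n) = (n - 5) / -3
  L_1(n) = (n - 2) / 3
Then g(n) = 16·L_0(n) + 31·L_1(n).
Expanding and collecting terms gives g(n) = 5n + 6.
Evaluating at n = 1: g(1) = 11.

11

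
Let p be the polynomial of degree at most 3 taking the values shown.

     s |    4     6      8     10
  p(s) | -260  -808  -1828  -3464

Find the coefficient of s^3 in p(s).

-3

Write p(s) = as^3 + bs^2 + cs + d. Substituting each data point gives a linear system:
  64a + 16b + 4c + d = -260
  216a + 36b + 6c + d = -808
  512a + 64b + 8c + d = -1828
  1000a + 100b + 10c + d = -3464
Solving the system yields a = -3, b = -5, c = 4, d = -4.
So p(s) = -3s^3 - 5s^2 + 4s - 4.
The leading coefficient is -3.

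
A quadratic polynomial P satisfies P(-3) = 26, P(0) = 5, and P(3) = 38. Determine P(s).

P(s) = 3s^2 + 2s + 5

Write P(s) = as^2 + bs + c. Substituting each data point gives a linear system:
  9a - 3b + c = 26
  c = 5
  9a + 3b + c = 38
Solving the system yields a = 3, b = 2, c = 5.
So P(s) = 3s² + 2s + 5.
Check: P(-3) = 26. ✓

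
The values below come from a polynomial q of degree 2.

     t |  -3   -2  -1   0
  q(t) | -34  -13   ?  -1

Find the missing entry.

On equispaced nodes a degree-2 polynomial has vanishing third forward difference, so
  - q(-3) + 3·q(-2) - 3·q(-1) + q(0) = 0.
Substituting the known values and solving for q(-1):
  -3·q(-1) = 6
  q(-1) = -2.

-2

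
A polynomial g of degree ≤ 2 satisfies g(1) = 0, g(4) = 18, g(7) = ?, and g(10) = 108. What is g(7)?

54

On equispaced nodes a degree-2 polynomial has vanishing third forward difference, so
  - g(1) + 3·g(4) - 3·g(7) + g(10) = 0.
Substituting the known values and solving for g(7):
  -3·g(7) = -162
  g(7) = 54.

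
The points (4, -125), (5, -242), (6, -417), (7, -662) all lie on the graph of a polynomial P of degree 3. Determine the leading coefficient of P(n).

-2

Write P(n) = an^3 + bn^2 + cn + d. Substituting each data point gives a linear system:
  64a + 16b + 4c + d = -125
  125a + 25b + 5c + d = -242
  216a + 36b + 6c + d = -417
  343a + 49b + 7c + d = -662
Solving the system yields a = -2, b = 1, c = -4, d = 3.
So P(n) = -2n^3 + n^2 - 4n + 3.
The leading coefficient is -2.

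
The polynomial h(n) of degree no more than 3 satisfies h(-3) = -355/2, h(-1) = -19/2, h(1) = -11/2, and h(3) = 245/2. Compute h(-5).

Using the Lagrange interpolation formula with nodes -3, -1, 1, 3:
  L_0(n) = (n + 1)(n - 1)(n - 3) / -48
  L_1(n) = (n + 3)(n - 1)(n - 3) / 16
  L_2(n) = (n + 3)(n + 1)(n - 3) / -16
  L_3(n) = (n + 3)(n + 1)(n - 1) / 48
Then h(n) = -355/2·L_0(n) - 19/2·L_1(n) - 11/2·L_2(n) + 245/2·L_3(n).
Expanding and collecting terms gives h(n) = 6n³ - (5/2)n² - 4n - 5.
Evaluating at n = -5: h(-5) = -1595/2.

-1595/2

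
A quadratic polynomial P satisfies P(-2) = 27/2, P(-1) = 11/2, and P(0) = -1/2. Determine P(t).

P(t) = t^2 - 5t - 1/2

Write P(t) = at^2 + bt + c. Substituting each data point gives a linear system:
  4a - 2b + c = 27/2
  a - b + c = 11/2
  c = -1/2
Solving the system yields a = 1, b = -5, c = -1/2.
So P(t) = t² - 5t - 1/2.
Check: P(0) = -1/2. ✓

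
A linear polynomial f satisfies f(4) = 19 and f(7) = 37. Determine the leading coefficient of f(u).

6

Write f(u) = au + b. Substituting each data point gives a linear system:
  4a + b = 19
  7a + b = 37
Solving the system yields a = 6, b = -5.
So f(u) = 6u - 5.
The leading coefficient is 6.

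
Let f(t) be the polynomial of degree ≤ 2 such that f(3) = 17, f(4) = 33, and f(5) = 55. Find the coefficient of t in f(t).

Write f(t) = at^2 + bt + c. Substituting each data point gives a linear system:
  9a + 3b + c = 17
  16a + 4b + c = 33
  25a + 5b + c = 55
Solving the system yields a = 3, b = -5, c = 5.
So f(t) = 3t^2 - 5t + 5.
The coefficient of t is -5.

-5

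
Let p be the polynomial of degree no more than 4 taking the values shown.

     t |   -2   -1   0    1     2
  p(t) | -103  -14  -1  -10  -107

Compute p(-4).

-1325

Write p(t) = at^4 + bt^3 + ct^2 + dt + e. Substituting each data point gives a linear system:
  16a - 8b + 4c - 2d + e = -103
  a - b + c - d + e = -14
  e = -1
  a + b + c + d + e = -10
  16a + 8b + 4c + 2d + e = -107
Solving the system yields a = -5, b = -1, c = -6, d = 3, e = -1.
So p(t) = -5t^4 - t^3 - 6t^2 + 3t - 1.
Then p(-4) = -1325.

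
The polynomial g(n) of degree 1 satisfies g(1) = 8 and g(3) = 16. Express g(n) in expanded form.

g(n) = 4n + 4

Using the Lagrange interpolation formula with nodes 1, 3:
  L_0(n) = (n - 3) / -2
  L_1(n) = (n - 1) / 2
Then g(n) = 8·L_0(n) + 16·L_1(n).
Expanding and collecting terms gives g(n) = 4n + 4.
Check: g(1) = 8. ✓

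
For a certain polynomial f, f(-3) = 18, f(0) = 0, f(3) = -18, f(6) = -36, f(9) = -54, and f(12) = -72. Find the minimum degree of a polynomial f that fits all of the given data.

1

Forward differences of the values at x = -3, 0, 3, 6, 9, 12:
  f  : 18  0  -18  -36  -54  -72
  Δ  : -18  -18  -18  -18  -18
  Δ^2: 0  0  0  0
  Δ^3: 0  0  0
  Δ^4: 0  0
  Δ^5: 0
The first differences are constant (-18) and nonzero, while all higher differences vanish, so the minimal degree is 1.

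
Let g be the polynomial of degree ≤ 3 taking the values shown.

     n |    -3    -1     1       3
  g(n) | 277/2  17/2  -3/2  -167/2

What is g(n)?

g(n) = -4n^3 + 3n^2 - n + 1/2

Write g(n) = an^3 + bn^2 + cn + d. Substituting each data point gives a linear system:
  -27a + 9b - 3c + d = 277/2
  -a + b - c + d = 17/2
  a + b + c + d = -3/2
  27a + 9b + 3c + d = -167/2
Solving the system yields a = -4, b = 3, c = -1, d = 1/2.
So g(n) = -4n^3 + 3n^2 - n + 1/2.
Check: g(-3) = 277/2. ✓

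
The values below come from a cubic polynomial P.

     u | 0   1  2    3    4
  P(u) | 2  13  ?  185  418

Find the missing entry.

The 4 known points determine the degree-3 polynomial uniquely.
Write P(u) = au^3 + bu^2 + cu + d. Substituting each data point gives a linear system:
  d = 2
  a + b + c + d = 13
  27a + 9b + 3c + d = 185
  64a + 16b + 4c + d = 418
Solving the system yields a = 6, b = 1, c = 4, d = 2.
So P(u) = 6u^3 + u^2 + 4u + 2.
Then P(2) = 62.

62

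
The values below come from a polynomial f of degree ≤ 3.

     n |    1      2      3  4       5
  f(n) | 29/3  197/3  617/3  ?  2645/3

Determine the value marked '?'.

1397/3

The 4 known points determine the degree-3 polynomial uniquely.
Write f(n) = an^3 + bn^2 + cn + d. Substituting each data point gives a linear system:
  a + b + c + d = 29/3
  8a + 4b + 2c + d = 197/3
  27a + 9b + 3c + d = 617/3
  125a + 25b + 5c + d = 2645/3
Solving the system yields a = 6, b = 6, c = -4, d = 5/3.
So f(n) = 6n³ + 6n² - 4n + 5/3.
Then f(4) = 1397/3.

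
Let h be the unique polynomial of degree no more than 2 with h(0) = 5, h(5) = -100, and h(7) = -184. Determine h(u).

h(u) = -3u^2 - 6u + 5

Write h(u) = au^2 + bu + c. Substituting each data point gives a linear system:
  c = 5
  25a + 5b + c = -100
  49a + 7b + c = -184
Solving the system yields a = -3, b = -6, c = 5.
So h(u) = -3u² - 6u + 5.
Check: h(0) = 5. ✓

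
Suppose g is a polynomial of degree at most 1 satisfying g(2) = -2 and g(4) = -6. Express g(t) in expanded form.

Write g(t) = at + b. Substituting each data point gives a linear system:
  2a + b = -2
  4a + b = -6
Solving the system yields a = -2, b = 2.
So g(t) = -2t + 2.
Check: g(2) = -2. ✓

g(t) = -2t + 2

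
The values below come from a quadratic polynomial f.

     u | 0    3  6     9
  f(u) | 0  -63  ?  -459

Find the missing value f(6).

-216

On equispaced nodes a degree-2 polynomial has vanishing third forward difference, so
  - f(0) + 3·f(3) - 3·f(6) + f(9) = 0.
Substituting the known values and solving for f(6):
  -3·f(6) = 648
  f(6) = -216.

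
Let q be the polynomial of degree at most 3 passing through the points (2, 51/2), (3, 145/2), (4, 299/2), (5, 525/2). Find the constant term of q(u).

-5/2

Write q(u) = au^3 + bu^2 + cu + d. Substituting each data point gives a linear system:
  8a + 4b + 2c + d = 51/2
  27a + 9b + 3c + d = 145/2
  64a + 16b + 4c + d = 299/2
  125a + 25b + 5c + d = 525/2
Solving the system yields a = 1, b = 6, c = -2, d = -5/2.
So q(u) = u³ + 6u² - 2u - 5/2.
The constant term is -5/2.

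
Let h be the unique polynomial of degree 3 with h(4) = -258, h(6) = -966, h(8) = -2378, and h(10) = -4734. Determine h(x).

h(x) = -5x^3 + 2x^2 + 6x + 6

Write h(x) = ax^3 + bx^2 + cx + d. Substituting each data point gives a linear system:
  64a + 16b + 4c + d = -258
  216a + 36b + 6c + d = -966
  512a + 64b + 8c + d = -2378
  1000a + 100b + 10c + d = -4734
Solving the system yields a = -5, b = 2, c = 6, d = 6.
So h(x) = -5x^3 + 2x^2 + 6x + 6.
Check: h(6) = -966. ✓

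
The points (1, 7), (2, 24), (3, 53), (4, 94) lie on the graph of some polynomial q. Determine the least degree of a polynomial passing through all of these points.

Forward differences of the values at s = 1, 2, 3, 4:
  q  : 7  24  53  94
  Δ  : 17  29  41
  Δ^2: 12  12
  Δ^3: 0
The second differences are constant (12) and nonzero, while all higher differences vanish, so the minimal degree is 2.

2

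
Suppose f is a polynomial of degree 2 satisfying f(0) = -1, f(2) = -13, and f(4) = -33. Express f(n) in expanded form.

Using the Lagrange interpolation formula with nodes 0, 2, 4:
  L_0(n) = (n - 2)(n - 4) / 8
  L_1(n) = n(n - 4) / -4
  L_2(n) = n(n - 2) / 8
Then f(n) = -1·L_0(n) - 13·L_1(n) - 33·L_2(n).
Expanding and collecting terms gives f(n) = -n^2 - 4n - 1.
Check: f(2) = -13. ✓

f(n) = -n^2 - 4n - 1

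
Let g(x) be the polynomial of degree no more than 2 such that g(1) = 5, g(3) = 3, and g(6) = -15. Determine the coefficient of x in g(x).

3

Write g(x) = ax^2 + bx + c. Substituting each data point gives a linear system:
  a + b + c = 5
  9a + 3b + c = 3
  36a + 6b + c = -15
Solving the system yields a = -1, b = 3, c = 3.
So g(x) = -x² + 3x + 3.
The coefficient of x is 3.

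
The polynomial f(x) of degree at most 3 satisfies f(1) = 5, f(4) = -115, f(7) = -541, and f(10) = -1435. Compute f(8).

-779

Write f(x) = ax^3 + bx^2 + cx + d. Substituting each data point gives a linear system:
  a + b + c + d = 5
  64a + 16b + 4c + d = -115
  343a + 49b + 7c + d = -541
  1000a + 100b + 10c + d = -1435
Solving the system yields a = -1, b = -5, c = 6, d = 5.
So f(x) = -x^3 - 5x^2 + 6x + 5.
Then f(8) = -779.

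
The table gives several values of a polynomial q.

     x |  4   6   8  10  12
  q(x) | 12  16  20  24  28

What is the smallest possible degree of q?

1

Forward differences of the values at x = 4, 6, 8, 10, 12:
  q  : 12  16  20  24  28
  Δ  : 4  4  4  4
  Δ^2: 0  0  0
  Δ^3: 0  0
  Δ^4: 0
The first differences are constant (4) and nonzero, while all higher differences vanish, so the minimal degree is 1.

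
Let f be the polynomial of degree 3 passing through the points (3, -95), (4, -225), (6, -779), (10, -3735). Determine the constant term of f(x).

Write f(x) = ax^3 + bx^2 + cx + d. Substituting each data point gives a linear system:
  27a + 9b + 3c + d = -95
  64a + 16b + 4c + d = -225
  216a + 36b + 6c + d = -779
  1000a + 100b + 10c + d = -3735
Solving the system yields a = -4, b = 3, c = -3, d = -5.
So f(x) = -4x^3 + 3x^2 - 3x - 5.
The constant term is -5.

-5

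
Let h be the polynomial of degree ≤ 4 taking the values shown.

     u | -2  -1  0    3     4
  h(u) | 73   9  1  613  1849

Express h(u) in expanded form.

h(u) = 6u^4 + 5u^3 + u^2 - 6u + 1

Write h(u) = au^4 + bu^3 + cu^2 + du + e. Substituting each data point gives a linear system:
  16a - 8b + 4c - 2d + e = 73
  a - b + c - d + e = 9
  e = 1
  81a + 27b + 9c + 3d + e = 613
  256a + 64b + 16c + 4d + e = 1849
Solving the system yields a = 6, b = 5, c = 1, d = -6, e = 1.
So h(u) = 6u^4 + 5u^3 + u^2 - 6u + 1.
Check: h(-1) = 9. ✓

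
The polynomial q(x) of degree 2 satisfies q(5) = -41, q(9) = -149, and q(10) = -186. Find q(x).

q(x) = -2x^2 + x + 4

Write q(x) = ax^2 + bx + c. Substituting each data point gives a linear system:
  25a + 5b + c = -41
  81a + 9b + c = -149
  100a + 10b + c = -186
Solving the system yields a = -2, b = 1, c = 4.
So q(x) = -2x² + x + 4.
Check: q(10) = -186. ✓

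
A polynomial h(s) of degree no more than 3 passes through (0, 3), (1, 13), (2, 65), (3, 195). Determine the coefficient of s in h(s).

1

Write h(s) = as^3 + bs^2 + cs + d. Substituting each data point gives a linear system:
  d = 3
  a + b + c + d = 13
  8a + 4b + 2c + d = 65
  27a + 9b + 3c + d = 195
Solving the system yields a = 6, b = 3, c = 1, d = 3.
So h(s) = 6s^3 + 3s^2 + s + 3.
The coefficient of s is 1.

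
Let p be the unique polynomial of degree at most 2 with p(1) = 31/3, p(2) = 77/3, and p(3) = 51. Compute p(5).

395/3

Using the Lagrange interpolation formula with nodes 1, 2, 3:
  L_0(n) = (n - 2)(n - 3) / 2
  L_1(n) = (n - 1)(n - 3) / -1
  L_2(n) = (n - 1)(n - 2) / 2
Then p(n) = 31/3·L_0(n) + 77/3·L_1(n) + 51·L_2(n).
Expanding and collecting terms gives p(n) = 5n² + (1/3)n + 5.
Evaluating at n = 5: p(5) = 395/3.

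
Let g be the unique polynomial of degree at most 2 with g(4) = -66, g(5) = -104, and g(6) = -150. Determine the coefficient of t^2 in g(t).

Write g(t) = at^2 + bt + c. Substituting each data point gives a linear system:
  16a + 4b + c = -66
  25a + 5b + c = -104
  36a + 6b + c = -150
Solving the system yields a = -4, b = -2, c = 6.
So g(t) = -4t^2 - 2t + 6.
The leading coefficient is -4.

-4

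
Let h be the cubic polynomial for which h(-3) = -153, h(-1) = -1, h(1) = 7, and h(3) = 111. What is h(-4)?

Forward differences of the values at x = -3, -1, 1, 3:
  h  : -153  -1  7  111
  Δ  : 152  8  104
  Δ^2: -144  96
  Δ^3: 240
The third differences are constant, confirming degree 3.
Interpolating (Newton forward form) and evaluating at x = -4 gives h(-4) = -358.

-358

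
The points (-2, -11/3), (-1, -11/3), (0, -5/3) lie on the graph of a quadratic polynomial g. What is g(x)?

Write g(x) = ax^2 + bx + c. Substituting each data point gives a linear system:
  4a - 2b + c = -11/3
  a - b + c = -11/3
  c = -5/3
Solving the system yields a = 1, b = 3, c = -5/3.
So g(x) = x² + 3x - 5/3.
Check: g(0) = -5/3. ✓

g(x) = x^2 + 3x - 5/3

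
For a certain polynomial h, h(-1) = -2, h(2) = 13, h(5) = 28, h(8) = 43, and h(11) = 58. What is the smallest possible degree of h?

Forward differences of the values at n = -1, 2, 5, 8, 11:
  h  : -2  13  28  43  58
  Δ  : 15  15  15  15
  Δ^2: 0  0  0
  Δ^3: 0  0
  Δ^4: 0
The first differences are constant (15) and nonzero, while all higher differences vanish, so the minimal degree is 1.

1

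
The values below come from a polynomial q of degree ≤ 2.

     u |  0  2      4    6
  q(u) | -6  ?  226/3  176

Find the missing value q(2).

On equispaced nodes a degree-2 polynomial has vanishing third forward difference, so
  - q(0) + 3·q(2) - 3·q(4) + q(6) = 0.
Substituting the known values and solving for q(2):
  3·q(2) = 44
  q(2) = 44/3.

44/3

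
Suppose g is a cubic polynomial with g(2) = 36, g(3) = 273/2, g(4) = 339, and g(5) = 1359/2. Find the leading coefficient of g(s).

Write g(s) = as^3 + bs^2 + cs + d. Substituting each data point gives a linear system:
  8a + 4b + 2c + d = 36
  27a + 9b + 3c + d = 273/2
  64a + 16b + 4c + d = 339
  125a + 25b + 5c + d = 1359/2
Solving the system yields a = 6, b = -3, c = 3/2, d = -3.
So g(s) = 6s^3 - 3s^2 + (3/2)s - 3.
The leading coefficient is 6.

6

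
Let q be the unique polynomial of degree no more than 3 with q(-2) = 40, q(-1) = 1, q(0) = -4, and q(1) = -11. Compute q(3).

-175

Using the Lagrange interpolation formula with nodes -2, -1, 0, 1:
  L_0(s) = (s + 1)s(s - 1) / -6
  L_1(s) = (s + 2)s(s - 1) / 2
  L_2(s) = (s + 2)(s + 1)(s - 1) / -2
  L_3(s) = (s + 2)(s + 1)s / 6
Then q(s) = 40·L_0(s) + 1·L_1(s) - 4·L_2(s) - 11·L_3(s).
Expanding and collecting terms gives q(s) = -6s^3 - s^2 - 4.
Evaluating at s = 3: q(3) = -175.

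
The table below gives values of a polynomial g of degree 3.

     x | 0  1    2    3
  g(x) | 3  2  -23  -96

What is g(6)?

-843

Write g(x) = ax^3 + bx^2 + cx + d. Substituting each data point gives a linear system:
  d = 3
  a + b + c + d = 2
  8a + 4b + 2c + d = -23
  27a + 9b + 3c + d = -96
Solving the system yields a = -4, b = 0, c = 3, d = 3.
So g(x) = -4x^3 + 3x + 3.
Then g(6) = -843.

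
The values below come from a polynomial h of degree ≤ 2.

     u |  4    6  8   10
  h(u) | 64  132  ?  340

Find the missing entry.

On equispaced nodes a degree-2 polynomial has vanishing third forward difference, so
  - h(4) + 3·h(6) - 3·h(8) + h(10) = 0.
Substituting the known values and solving for h(8):
  -3·h(8) = -672
  h(8) = 224.

224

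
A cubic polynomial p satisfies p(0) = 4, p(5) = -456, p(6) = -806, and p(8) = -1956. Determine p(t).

Write p(t) = at^3 + bt^2 + ct + d. Substituting each data point gives a linear system:
  d = 4
  125a + 25b + 5c + d = -456
  216a + 36b + 6c + d = -806
  512a + 64b + 8c + d = -1956
Solving the system yields a = -4, b = 1, c = 3, d = 4.
So p(t) = -4t^3 + t^2 + 3t + 4.
Check: p(5) = -456. ✓

p(t) = -4t^3 + t^2 + 3t + 4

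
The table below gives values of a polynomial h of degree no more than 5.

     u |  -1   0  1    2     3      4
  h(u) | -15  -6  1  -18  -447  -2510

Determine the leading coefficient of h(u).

-4

Write h(u) = au^5 + bu^4 + cu^3 + du^2 + eu + k. Substituting each data point gives a linear system:
  -a + b - c + d - e + k = -15
  k = -6
  a + b + c + d + e + k = 1
  32a + 16b + 8c + 4d + 2e + k = -18
  243a + 81b + 27c + 9d + 3e + k = -447
  1024a + 256b + 64c + 16d + 4e + k = -2510
Solving the system yields a = -4, b = 5, c = 6, d = -6, e = 6, k = -6.
So h(u) = -4u^5 + 5u^4 + 6u^3 - 6u^2 + 6u - 6.
The leading coefficient is -4.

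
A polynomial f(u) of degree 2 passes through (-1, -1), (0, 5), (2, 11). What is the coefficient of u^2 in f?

Write f(u) = au^2 + bu + c. Substituting each data point gives a linear system:
  a - b + c = -1
  c = 5
  4a + 2b + c = 11
Solving the system yields a = -1, b = 5, c = 5.
So f(u) = -u^2 + 5u + 5.
The leading coefficient is -1.

-1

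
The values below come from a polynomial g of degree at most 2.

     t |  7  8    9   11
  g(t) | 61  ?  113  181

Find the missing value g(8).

The 3 known points determine the degree-2 polynomial uniquely.
Write g(t) = at^2 + bt + c. Substituting each data point gives a linear system:
  49a + 7b + c = 61
  81a + 9b + c = 113
  121a + 11b + c = 181
Solving the system yields a = 2, b = -6, c = 5.
So g(t) = 2t^2 - 6t + 5.
Then g(8) = 85.

85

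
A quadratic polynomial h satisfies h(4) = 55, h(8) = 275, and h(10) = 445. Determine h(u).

h(u) = 5u^2 - 5u - 5

Using the Lagrange interpolation formula with nodes 4, 8, 10:
  L_0(u) = (u - 8)(u - 10) / 24
  L_1(u) = (u - 4)(u - 10) / -8
  L_2(u) = (u - 4)(u - 8) / 12
Then h(u) = 55·L_0(u) + 275·L_1(u) + 445·L_2(u).
Expanding and collecting terms gives h(u) = 5u^2 - 5u - 5.
Check: h(8) = 275. ✓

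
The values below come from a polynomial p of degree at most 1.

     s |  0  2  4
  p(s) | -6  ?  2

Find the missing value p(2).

-2

On equispaced nodes a degree-1 polynomial has vanishing second forward difference, so
  p(0) - 2·p(2) + p(4) = 0.
Substituting the known values and solving for p(2):
  -2·p(2) = 4
  p(2) = -2.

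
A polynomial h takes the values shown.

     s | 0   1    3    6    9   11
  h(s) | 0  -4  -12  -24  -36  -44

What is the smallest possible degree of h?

1

Divided differences on the nodes 0, 1, 3, 6, 9, 11:
  order 0: 0  -4  -12  -24  -36  -44
  order 1: -4  -4  -4  -4  -4
  order 2: 0  0  0  0
  order 3: 0  0  0
  order 4: 0  0
  order 5: 0
The order-1 divided differences are all -4 (nonzero) and every higher order vanishes, so the data lies on a polynomial of degree exactly 1.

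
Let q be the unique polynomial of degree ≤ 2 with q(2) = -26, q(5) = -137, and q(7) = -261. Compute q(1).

Write q(x) = ax^2 + bx + c. Substituting each data point gives a linear system:
  4a + 2b + c = -26
  25a + 5b + c = -137
  49a + 7b + c = -261
Solving the system yields a = -5, b = -2, c = -2.
So q(x) = -5x² - 2x - 2.
Then q(1) = -9.

-9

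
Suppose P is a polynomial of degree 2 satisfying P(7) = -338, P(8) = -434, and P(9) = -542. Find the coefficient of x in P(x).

-6

Write P(x) = ax^2 + bx + c. Substituting each data point gives a linear system:
  49a + 7b + c = -338
  64a + 8b + c = -434
  81a + 9b + c = -542
Solving the system yields a = -6, b = -6, c = -2.
So P(x) = -6x^2 - 6x - 2.
The coefficient of x is -6.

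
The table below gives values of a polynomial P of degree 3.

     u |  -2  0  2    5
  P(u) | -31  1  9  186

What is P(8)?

849

Using the Lagrange interpolation formula with nodes -2, 0, 2, 5:
  L_0(u) = u(u - 2)(u - 5) / -56
  L_1(u) = (u + 2)(u - 2)(u - 5) / 20
  L_2(u) = (u + 2)u(u - 5) / -24
  L_3(u) = (u + 2)u(u - 2) / 105
Then P(u) = -31·L_0(u) + 1·L_1(u) + 9·L_2(u) + 186·L_3(u).
Expanding and collecting terms gives P(u) = 2u³ - 3u² + 2u + 1.
Evaluating at u = 8: P(8) = 849.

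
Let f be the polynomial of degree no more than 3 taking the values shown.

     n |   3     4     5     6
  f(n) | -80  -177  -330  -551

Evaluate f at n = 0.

-5

Write f(n) = an^3 + bn^2 + cn + d. Substituting each data point gives a linear system:
  27a + 9b + 3c + d = -80
  64a + 16b + 4c + d = -177
  125a + 25b + 5c + d = -330
  216a + 36b + 6c + d = -551
Solving the system yields a = -2, b = -4, c = 5, d = -5.
So f(n) = -2n^3 - 4n^2 + 5n - 5.
Then f(0) = -5.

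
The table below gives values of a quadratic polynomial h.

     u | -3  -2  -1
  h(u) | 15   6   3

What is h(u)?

h(u) = 3u^2 + 6u + 6

Write h(u) = au^2 + bu + c. Substituting each data point gives a linear system:
  9a - 3b + c = 15
  4a - 2b + c = 6
  a - b + c = 3
Solving the system yields a = 3, b = 6, c = 6.
So h(u) = 3u^2 + 6u + 6.
Check: h(-2) = 6. ✓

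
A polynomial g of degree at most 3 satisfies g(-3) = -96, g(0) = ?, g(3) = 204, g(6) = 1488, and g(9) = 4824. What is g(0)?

0

The 4 known points determine the degree-3 polynomial uniquely.
Write g(s) = as^3 + bs^2 + cs + d. Substituting each data point gives a linear system:
  -27a + 9b - 3c + d = -96
  27a + 9b + 3c + d = 204
  216a + 36b + 6c + d = 1488
  729a + 81b + 9c + d = 4824
Solving the system yields a = 6, b = 6, c = -4, d = 0.
So g(s) = 6s³ + 6s² - 4s.
Then g(0) = 0.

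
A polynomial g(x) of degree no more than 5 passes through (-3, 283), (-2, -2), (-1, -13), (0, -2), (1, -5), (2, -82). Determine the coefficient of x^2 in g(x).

Write g(x) = ax^5 + bx^4 + cx^3 + dx^2 + ex + k. Substituting each data point gives a linear system:
  -243a + 81b - 27c + 9d - 3e + k = 283
  -32a + 16b - 8c + 4d - 2e + k = -2
  -a + b - c + d - e + k = -13
  k = -2
  a + b + c + d + e + k = -5
  32a + 16b + 8c + 4d + 2e + k = -82
Solving the system yields a = -2, b = -1, c = 2, d = -6, e = 4, k = -2.
So g(x) = -2x^5 - x^4 + 2x^3 - 6x^2 + 4x - 2.
The coefficient of x^2 is -6.

-6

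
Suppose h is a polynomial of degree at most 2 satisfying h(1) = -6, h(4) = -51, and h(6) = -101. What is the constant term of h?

Write h(x) = ax^2 + bx + c. Substituting each data point gives a linear system:
  a + b + c = -6
  16a + 4b + c = -51
  36a + 6b + c = -101
Solving the system yields a = -2, b = -5, c = 1.
So h(x) = -2x² - 5x + 1.
The constant term is 1.

1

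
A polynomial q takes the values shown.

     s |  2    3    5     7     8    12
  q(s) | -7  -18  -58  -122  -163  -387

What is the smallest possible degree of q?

Divided differences on the nodes 2, 3, 5, 7, 8, 12:
  order 0: -7  -18  -58  -122  -163  -387
  order 1: -11  -20  -32  -41  -56
  order 2: -3  -3  -3  -3
  order 3: 0  0  0
  order 4: 0  0
  order 5: 0
The order-2 divided differences are all -3 (nonzero) and every higher order vanishes, so the data lies on a polynomial of degree exactly 2.

2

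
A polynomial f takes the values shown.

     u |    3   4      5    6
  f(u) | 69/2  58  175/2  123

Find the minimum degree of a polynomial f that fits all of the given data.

2

Forward differences of the values at u = 3, 4, 5, 6:
  f  : 69/2  58  175/2  123
  Δ  : 47/2  59/2  71/2
  Δ^2: 6  6
  Δ^3: 0
The second differences are constant (6) and nonzero, while all higher differences vanish, so the minimal degree is 2.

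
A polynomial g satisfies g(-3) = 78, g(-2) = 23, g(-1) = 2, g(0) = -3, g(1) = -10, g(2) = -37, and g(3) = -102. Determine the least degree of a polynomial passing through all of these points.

3

Forward differences of the values at s = -3, -2, -1, 0, 1, 2, 3:
  g  : 78  23  2  -3  -10  -37  -102
  Δ  : -55  -21  -5  -7  -27  -65
  Δ^2: 34  16  -2  -20  -38
  Δ^3: -18  -18  -18  -18
  Δ^4: 0  0  0
  Δ^5: 0  0
  Δ^6: 0
The third differences are constant (-18) and nonzero, while all higher differences vanish, so the minimal degree is 3.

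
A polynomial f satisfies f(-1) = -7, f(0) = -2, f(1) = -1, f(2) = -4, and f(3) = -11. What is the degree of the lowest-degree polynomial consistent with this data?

2

Forward differences of the values at s = -1, 0, 1, 2, 3:
  f  : -7  -2  -1  -4  -11
  Δ  : 5  1  -3  -7
  Δ^2: -4  -4  -4
  Δ^3: 0  0
  Δ^4: 0
The second differences are constant (-4) and nonzero, while all higher differences vanish, so the minimal degree is 2.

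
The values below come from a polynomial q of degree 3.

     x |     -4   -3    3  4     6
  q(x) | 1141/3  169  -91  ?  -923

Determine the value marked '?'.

The 4 known points determine the degree-3 polynomial uniquely.
Write q(x) = ax^3 + bx^2 + cx + d. Substituting each data point gives a linear system:
  -64a + 16b - 4c + d = 1141/3
  -27a + 9b - 3c + d = 169
  27a + 9b + 3c + d = -91
  216a + 36b + 6c + d = -923
Solving the system yields a = -5, b = 4, c = 5/3, d = 3.
So q(x) = -5x³ + 4x² + (5/3)x + 3.
Then q(4) = -739/3.

-739/3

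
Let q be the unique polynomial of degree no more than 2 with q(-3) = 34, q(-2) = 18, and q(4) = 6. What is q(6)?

Using the Lagrange interpolation formula with nodes -3, -2, 4:
  L_0(x) = (x + 2)(x - 4) / 7
  L_1(x) = (x + 3)(x - 4) / -6
  L_2(x) = (x + 3)(x + 2) / 42
Then q(x) = 34·L_0(x) + 18·L_1(x) + 6·L_2(x).
Expanding and collecting terms gives q(x) = 2x^2 - 6x - 2.
Evaluating at x = 6: q(6) = 34.

34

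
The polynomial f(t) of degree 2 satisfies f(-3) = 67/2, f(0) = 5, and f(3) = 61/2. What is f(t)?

f(t) = 3t^2 - (1/2)t + 5

Using the Lagrange interpolation formula with nodes -3, 0, 3:
  L_0(t) = t(t - 3) / 18
  L_1(t) = (t + 3)(t - 3) / -9
  L_2(t) = (t + 3)t / 18
Then f(t) = 67/2·L_0(t) + 5·L_1(t) + 61/2·L_2(t).
Expanding and collecting terms gives f(t) = 3t² - (1/2)t + 5.
Check: f(3) = 61/2. ✓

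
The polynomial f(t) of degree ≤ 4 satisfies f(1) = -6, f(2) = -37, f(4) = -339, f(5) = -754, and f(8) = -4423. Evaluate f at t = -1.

Write f(t) = at^4 + bt^3 + ct^2 + dt + e. Substituting each data point gives a linear system:
  a + b + c + d + e = -6
  16a + 8b + 4c + 2d + e = -37
  256a + 64b + 16c + 4d + e = -339
  625a + 125b + 25c + 5d + e = -754
  4096a + 512b + 64c + 8d + e = -4423
Solving the system yields a = -1, b = 0, c = -5, d = -1, e = 1.
So f(t) = -t⁴ - 5t² - t + 1.
Then f(-1) = -4.

-4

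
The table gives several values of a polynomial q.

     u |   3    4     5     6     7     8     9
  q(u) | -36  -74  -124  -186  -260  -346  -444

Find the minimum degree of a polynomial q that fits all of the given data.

Forward differences of the values at u = 3, 4, 5, 6, 7, 8, 9:
  q  : -36  -74  -124  -186  -260  -346  -444
  Δ  : -38  -50  -62  -74  -86  -98
  Δ^2: -12  -12  -12  -12  -12
  Δ^3: 0  0  0  0
  Δ^4: 0  0  0
  Δ^5: 0  0
  Δ^6: 0
The second differences are constant (-12) and nonzero, while all higher differences vanish, so the minimal degree is 2.

2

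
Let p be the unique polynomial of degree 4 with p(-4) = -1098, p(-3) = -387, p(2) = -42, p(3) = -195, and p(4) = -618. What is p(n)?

p(n) = -3n^4 + 4n^3 - 6n^2 - 4n + 6

Write p(n) = an^4 + bn^3 + cn^2 + dn + e. Substituting each data point gives a linear system:
  256a - 64b + 16c - 4d + e = -1098
  81a - 27b + 9c - 3d + e = -387
  16a + 8b + 4c + 2d + e = -42
  81a + 27b + 9c + 3d + e = -195
  256a + 64b + 16c + 4d + e = -618
Solving the system yields a = -3, b = 4, c = -6, d = -4, e = 6.
So p(n) = -3n^4 + 4n^3 - 6n^2 - 4n + 6.
Check: p(4) = -618. ✓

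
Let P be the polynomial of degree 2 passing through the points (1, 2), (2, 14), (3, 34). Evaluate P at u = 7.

194

Write P(u) = au^2 + bu + c. Substituting each data point gives a linear system:
  a + b + c = 2
  4a + 2b + c = 14
  9a + 3b + c = 34
Solving the system yields a = 4, b = 0, c = -2.
So P(u) = 4u^2 - 2.
Then P(7) = 194.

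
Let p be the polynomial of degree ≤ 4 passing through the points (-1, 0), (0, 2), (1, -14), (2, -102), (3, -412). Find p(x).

p(x) = -4x^4 - x^3 - 5x^2 - 6x + 2

Write p(x) = ax^4 + bx^3 + cx^2 + dx + e. Substituting each data point gives a linear system:
  a - b + c - d + e = 0
  e = 2
  a + b + c + d + e = -14
  16a + 8b + 4c + 2d + e = -102
  81a + 27b + 9c + 3d + e = -412
Solving the system yields a = -4, b = -1, c = -5, d = -6, e = 2.
So p(x) = -4x⁴ - x³ - 5x² - 6x + 2.
Check: p(3) = -412. ✓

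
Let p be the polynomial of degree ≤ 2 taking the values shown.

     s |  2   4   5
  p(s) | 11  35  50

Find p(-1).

Using the Lagrange interpolation formula with nodes 2, 4, 5:
  L_0(s) = (s - 4)(s - 5) / 6
  L_1(s) = (s - 2)(s - 5) / -2
  L_2(s) = (s - 2)(s - 4) / 3
Then p(s) = 11·L_0(s) + 35·L_1(s) + 50·L_2(s).
Expanding and collecting terms gives p(s) = s^2 + 6s - 5.
Evaluating at s = -1: p(-1) = -10.

-10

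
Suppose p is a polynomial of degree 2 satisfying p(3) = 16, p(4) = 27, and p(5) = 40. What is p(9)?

112

Write p(x) = ax^2 + bx + c. Substituting each data point gives a linear system:
  9a + 3b + c = 16
  16a + 4b + c = 27
  25a + 5b + c = 40
Solving the system yields a = 1, b = 4, c = -5.
So p(x) = x^2 + 4x - 5.
Then p(9) = 112.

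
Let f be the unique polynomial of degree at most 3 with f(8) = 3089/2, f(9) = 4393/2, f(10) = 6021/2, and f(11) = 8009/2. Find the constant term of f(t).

1/2

Write f(t) = at^3 + bt^2 + ct + d. Substituting each data point gives a linear system:
  512a + 64b + 8c + d = 3089/2
  729a + 81b + 9c + d = 4393/2
  1000a + 100b + 10c + d = 6021/2
  1331a + 121b + 11c + d = 8009/2
Solving the system yields a = 3, b = 0, c = 1, d = 1/2.
So f(t) = 3t^3 + t + 1/2.
The constant term is 1/2.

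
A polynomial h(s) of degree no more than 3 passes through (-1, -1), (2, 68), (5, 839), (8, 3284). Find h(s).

h(s) = 6s^3 + 3s^2 + 2s + 4

Write h(s) = as^3 + bs^2 + cs + d. Substituting each data point gives a linear system:
  -a + b - c + d = -1
  8a + 4b + 2c + d = 68
  125a + 25b + 5c + d = 839
  512a + 64b + 8c + d = 3284
Solving the system yields a = 6, b = 3, c = 2, d = 4.
So h(s) = 6s³ + 3s² + 2s + 4.
Check: h(8) = 3284. ✓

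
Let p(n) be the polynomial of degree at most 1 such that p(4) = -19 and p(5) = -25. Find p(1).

-1

Using the Lagrange interpolation formula with nodes 4, 5:
  L_0(n) = (n - 5) / -1
  L_1(n) = (n - 4) / 1
Then p(n) = -19·L_0(n) - 25·L_1(n).
Expanding and collecting terms gives p(n) = -6n + 5.
Evaluating at n = 1: p(1) = -1.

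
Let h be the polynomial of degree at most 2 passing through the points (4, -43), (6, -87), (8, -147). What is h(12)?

-315

Write h(t) = at^2 + bt + c. Substituting each data point gives a linear system:
  16a + 4b + c = -43
  36a + 6b + c = -87
  64a + 8b + c = -147
Solving the system yields a = -2, b = -2, c = -3.
So h(t) = -2t² - 2t - 3.
Then h(12) = -315.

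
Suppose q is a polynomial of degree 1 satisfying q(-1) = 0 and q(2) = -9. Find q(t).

Write q(t) = at + b. Substituting each data point gives a linear system:
  -a + b = 0
  2a + b = -9
Solving the system yields a = -3, b = -3.
So q(t) = -3t - 3.
Check: q(2) = -9. ✓

q(t) = -3t - 3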